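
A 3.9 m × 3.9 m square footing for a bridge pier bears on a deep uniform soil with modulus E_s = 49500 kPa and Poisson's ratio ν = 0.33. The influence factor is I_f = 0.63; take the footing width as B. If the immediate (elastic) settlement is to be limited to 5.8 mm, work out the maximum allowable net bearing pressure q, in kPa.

q ≈ 131 kPa

S_e = q·B·(1−ν²)/E_s · I_f  ⇒  q = S_e·E_s / (B·(1−ν²)·I_f).
q = 0.0058 × 49500 / (3.9 × 0.8911 × 0.63) = 131.1 kPa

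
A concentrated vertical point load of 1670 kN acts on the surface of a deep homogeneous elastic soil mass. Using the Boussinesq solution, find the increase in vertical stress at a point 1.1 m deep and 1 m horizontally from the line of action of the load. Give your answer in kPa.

Δσ_z ≈ 146 kPa

Boussinesq vertical stress below a point load on an elastic half-space:
Δσ_z = 3P/(2πz²) · [1 + (r/z)²]^(−5/2)
r/z = 1/1.1 = 0.90909; [1+(r/z)²]^(−5/2) = 0.22181.
Δσ_z = 3×1670/(2π×1.1²) × 0.22181 = 658.98 × 0.22181 = 146.2 kPa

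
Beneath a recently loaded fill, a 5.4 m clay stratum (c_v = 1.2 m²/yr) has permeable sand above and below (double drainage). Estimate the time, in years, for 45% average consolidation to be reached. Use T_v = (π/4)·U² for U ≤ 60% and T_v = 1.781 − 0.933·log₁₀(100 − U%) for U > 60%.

Drainage path length: H_d = H/2 = 2.7 m (double drainage).
U ≤ 60%: T_v = (π/4)·U² = (π/4)×0.45² = 0.15904.
t = T_v·H_d²/c_v = 0.15904×2.7²/1.2 = 0.9662 years.

t ≈ 0.966 years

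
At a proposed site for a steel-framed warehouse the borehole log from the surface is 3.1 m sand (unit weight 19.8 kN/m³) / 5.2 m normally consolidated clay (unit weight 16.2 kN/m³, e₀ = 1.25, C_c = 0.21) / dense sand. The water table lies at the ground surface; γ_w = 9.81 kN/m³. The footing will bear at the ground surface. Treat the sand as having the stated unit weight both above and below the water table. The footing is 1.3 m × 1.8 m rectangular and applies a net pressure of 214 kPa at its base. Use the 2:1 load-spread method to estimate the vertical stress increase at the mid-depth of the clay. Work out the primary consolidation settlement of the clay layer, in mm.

Mid-depth of clay below the ground surface: z = 3.1 + 5.2/2 = 5.7 m.
Total vertical stress at mid-clay: σ_v = 19.8×3.1 + 16.2×2.6 = 103.5 kPa.
Pore pressure: u = 9.81×(5.7 − 0) = 55.917 kPa.
Initial effective stress: σ'_0 = σ_v − u = 103.5 − 55.917 = 47.583 kPa.
Stress increase at mid-clay by the 2:1 spreading method:
Δσ = qBL/((B+z)(L+z)) = 214×1.3×1.8/((1.3+5.7)(1.8+5.7)) = 9.5383 kPa
Final effective stress: σ'_f = σ'_0 + Δσ = 47.583 + 9.5383 = 57.121 kPa.
Normally consolidated clay, so the full stress increment lies on the virgin compression line:
S_c = C_c·H/(1+e₀)·log₁₀(σ'_f/σ'_0) = 0.21×5.2/(1+1.25)×log₁₀(57.121/47.583)
    = 0.48533 × 0.079344 = 0.03851 m

S_c ≈ 38.5 mm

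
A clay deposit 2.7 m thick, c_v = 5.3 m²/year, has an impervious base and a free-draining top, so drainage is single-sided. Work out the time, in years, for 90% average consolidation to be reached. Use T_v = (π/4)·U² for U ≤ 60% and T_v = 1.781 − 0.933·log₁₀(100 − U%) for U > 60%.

Drainage path length: H_d = H = 2.7 m (single drainage).
U > 60%: T_v = 1.781 − 0.933·log₁₀(100 − 90) = 0.848.
t = T_v·H_d²/c_v = 0.848×2.7²/5.3 = 1.166 years.

t ≈ 1.17 years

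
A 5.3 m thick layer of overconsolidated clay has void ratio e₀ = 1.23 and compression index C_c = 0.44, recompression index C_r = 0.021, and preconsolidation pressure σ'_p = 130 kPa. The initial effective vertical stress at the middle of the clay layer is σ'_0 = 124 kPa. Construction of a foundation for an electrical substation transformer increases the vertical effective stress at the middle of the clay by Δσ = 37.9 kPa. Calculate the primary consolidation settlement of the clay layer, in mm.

S_c ≈ 101 mm

Final effective stress: σ'_f = 124 + 37.9 = 161.9 kPa.
σ'_f = 161.9 > σ'_p = 130 kPa, so the stress path crosses the preconsolidation pressure — recompression up to σ'_p, then virgin compression beyond:
S_c = H/(1+e₀)·[C_r·log₁₀(σ'_p/σ'_0) + C_c·log₁₀(σ'_f/σ'_p)]
    = 5.3/2.23 × [0.021×log₁₀(130/124) + 0.44×log₁₀(161.9/130)]
    = 2.3767 × [0.00043096 + 0.041934] = 0.1007 m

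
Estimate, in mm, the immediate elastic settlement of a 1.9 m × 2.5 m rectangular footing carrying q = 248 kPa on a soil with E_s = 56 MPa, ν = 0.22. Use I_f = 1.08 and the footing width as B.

S_e ≈ 8.65 mm

Immediate (elastic) settlement: S_e = q·B·(1−ν²)/E_s · I_f.
E_s = 56 MPa = 56000 kPa.
S_e = 248 × 1.9 × (1 − 0.22²) / 56000 × 1.08
    = 248 × 1.9 × 0.9516 / 56000 × 1.08
    = 0.008648 m = 8.648 mm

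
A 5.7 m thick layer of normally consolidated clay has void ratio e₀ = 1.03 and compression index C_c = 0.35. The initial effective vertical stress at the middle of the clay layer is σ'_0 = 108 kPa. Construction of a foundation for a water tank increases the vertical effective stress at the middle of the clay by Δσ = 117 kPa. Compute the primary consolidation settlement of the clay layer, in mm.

Final effective stress: σ'_f = σ'_0 + Δσ = 108 + 117 = 225 kPa.
Normally consolidated clay, so the full stress increment lies on the virgin compression line:
S_c = C_c·H/(1+e₀)·log₁₀(σ'_f/σ'_0) = 0.35×5.7/(1+1.03)×log₁₀(225/108)
    = 0.98276 × 0.31876 = 0.3133 m

S_c ≈ 313 mm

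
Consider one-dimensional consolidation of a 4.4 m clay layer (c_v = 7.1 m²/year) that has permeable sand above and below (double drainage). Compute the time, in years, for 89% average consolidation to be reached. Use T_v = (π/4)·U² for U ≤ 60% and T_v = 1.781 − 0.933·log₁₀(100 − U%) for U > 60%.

Drainage path length: H_d = H/2 = 2.2 m (double drainage).
U > 60%: T_v = 1.781 − 0.933·log₁₀(100 − 89) = 0.80938.
t = T_v·H_d²/c_v = 0.80938×2.2²/7.1 = 0.5517 years.

t ≈ 0.552 years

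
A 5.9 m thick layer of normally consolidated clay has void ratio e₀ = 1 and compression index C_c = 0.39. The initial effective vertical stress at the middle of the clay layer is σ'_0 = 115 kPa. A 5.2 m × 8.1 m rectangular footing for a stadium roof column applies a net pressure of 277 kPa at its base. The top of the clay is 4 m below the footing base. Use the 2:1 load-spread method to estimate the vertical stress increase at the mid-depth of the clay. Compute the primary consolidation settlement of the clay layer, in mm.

Mid-depth of clay below the footing base: z = 4 + 5.9/2 = 6.95 m.
Stress increase at mid-clay by the 2:1 spreading method:
Δσ = qBL/((B+z)(L+z)) = 277×5.2×8.1/((5.2+6.95)(8.1+6.95)) = 63.805 kPa
Final effective stress: σ'_f = σ'_0 + Δσ = 115 + 63.805 = 178.81 kPa.
Normally consolidated clay, so the full stress increment lies on the virgin compression line:
S_c = C_c·H/(1+e₀)·log₁₀(σ'_f/σ'_0) = 0.39×5.9/(1+1)×log₁₀(178.81/115)
    = 1.1505 × 0.19169 = 0.2205 m

S_c ≈ 221 mm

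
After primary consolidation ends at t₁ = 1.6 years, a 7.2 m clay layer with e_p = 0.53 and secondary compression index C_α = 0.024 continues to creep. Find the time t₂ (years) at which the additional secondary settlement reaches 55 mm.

t₂ ≈ 4.91 years

S_s = C_α·H/(1+e_p)·log₁₀(t₂/t₁) ⇒ log₁₀(t₂/t₁) = S_s·(1+e_p)/(C_α·H).
log₁₀(t₂/t₁) = 0.055 × (1+0.53) / (0.024×7.2) = 0.487
t₂ = t₁ × 10^0.487 = 1.6 × 3.069 = 4.91 years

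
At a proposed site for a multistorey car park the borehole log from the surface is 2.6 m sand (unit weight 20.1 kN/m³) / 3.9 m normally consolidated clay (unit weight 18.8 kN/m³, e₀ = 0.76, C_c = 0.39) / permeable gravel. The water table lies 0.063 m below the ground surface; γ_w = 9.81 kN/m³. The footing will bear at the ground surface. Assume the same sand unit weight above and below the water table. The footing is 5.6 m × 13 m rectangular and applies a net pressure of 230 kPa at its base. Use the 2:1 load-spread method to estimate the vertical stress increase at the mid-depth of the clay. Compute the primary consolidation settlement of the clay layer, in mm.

Mid-depth of clay below the ground surface: z = 2.6 + 3.9/2 = 4.55 m.
Total vertical stress at mid-clay: σ_v = 20.1×2.6 + 18.8×1.95 = 88.92 kPa.
Pore pressure: u = 9.81×(4.55 − 0.063) = 44.017 kPa.
Initial effective stress: σ'_0 = σ_v − u = 88.92 − 44.017 = 44.903 kPa.
Stress increase at mid-clay by the 2:1 spreading method:
Δσ = qBL/((B+z)(L+z)) = 230×5.6×13/((5.6+4.55)(13+4.55)) = 93.997 kPa
Final effective stress: σ'_f = σ'_0 + Δσ = 44.903 + 93.997 = 138.9 kPa.
Normally consolidated clay, so the full stress increment lies on the virgin compression line:
S_c = C_c·H/(1+e₀)·log₁₀(σ'_f/σ'_0) = 0.39×3.9/(1+0.76)×log₁₀(138.9/44.903)
    = 0.8642 × 0.49043 = 0.4238 m

S_c ≈ 424 mm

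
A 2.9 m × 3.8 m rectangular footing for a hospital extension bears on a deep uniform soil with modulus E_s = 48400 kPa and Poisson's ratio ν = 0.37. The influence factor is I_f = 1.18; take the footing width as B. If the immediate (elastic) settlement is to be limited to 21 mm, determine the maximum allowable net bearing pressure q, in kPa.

S_e = q·B·(1−ν²)/E_s · I_f  ⇒  q = S_e·E_s / (B·(1−ν²)·I_f).
q = 0.021 × 48400 / (2.9 × 0.8631 × 1.18) = 344.1 kPa

q ≈ 344 kPa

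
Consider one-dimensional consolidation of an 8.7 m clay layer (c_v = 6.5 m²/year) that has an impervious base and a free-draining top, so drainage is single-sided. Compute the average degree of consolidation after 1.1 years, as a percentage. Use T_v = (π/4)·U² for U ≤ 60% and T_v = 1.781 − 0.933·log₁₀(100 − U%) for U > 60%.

U ≈ 34.7 %

Drainage path length: H_d = H = 8.7 m (single drainage).
T_v = c_v·t/H_d² = 6.5×1.1/8.7² = 0.094464.
T_v = 0.094464 corresponds to the U ≤ 60% branch:
U = √(4T_v/π) = 0.3468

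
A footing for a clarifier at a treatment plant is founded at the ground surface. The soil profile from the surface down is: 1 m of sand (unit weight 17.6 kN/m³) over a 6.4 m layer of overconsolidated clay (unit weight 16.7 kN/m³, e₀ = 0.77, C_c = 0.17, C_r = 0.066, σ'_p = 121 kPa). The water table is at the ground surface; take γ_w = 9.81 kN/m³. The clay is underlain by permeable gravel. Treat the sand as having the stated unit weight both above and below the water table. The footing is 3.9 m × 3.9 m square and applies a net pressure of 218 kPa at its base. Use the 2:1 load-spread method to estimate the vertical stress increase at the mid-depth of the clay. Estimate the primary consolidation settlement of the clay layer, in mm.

Mid-depth of clay below the ground surface: z = 1 + 6.4/2 = 4.2 m.
Total vertical stress at mid-clay: σ_v = 17.6×1 + 16.7×3.2 = 71.04 kPa.
Pore pressure: u = 9.81×(4.2 − 0) = 41.202 kPa.
Initial effective stress: σ'_0 = σ_v − u = 71.04 − 41.202 = 29.838 kPa.
Stress increase at mid-clay by the 2:1 spreading method:
Δσ = qBL/((B+z)(L+z)) = 218×3.9×3.9/((3.9+4.2)(3.9+4.2)) = 50.538 kPa
Final effective stress: σ'_f = 29.838 + 50.538 = 80.376 kPa.
σ'_f = 80.376 ≤ σ'_p = 121 kPa, so the clay remains overconsolidated and only the recompression index applies:
S_c = C_r·H/(1+e₀)·log₁₀(σ'_f/σ'_0) = 0.066×6.4/1.77×log₁₀(80.376/29.838)
    = 0.23864 × 0.43036 = 0.1027 m

S_c ≈ 103 mm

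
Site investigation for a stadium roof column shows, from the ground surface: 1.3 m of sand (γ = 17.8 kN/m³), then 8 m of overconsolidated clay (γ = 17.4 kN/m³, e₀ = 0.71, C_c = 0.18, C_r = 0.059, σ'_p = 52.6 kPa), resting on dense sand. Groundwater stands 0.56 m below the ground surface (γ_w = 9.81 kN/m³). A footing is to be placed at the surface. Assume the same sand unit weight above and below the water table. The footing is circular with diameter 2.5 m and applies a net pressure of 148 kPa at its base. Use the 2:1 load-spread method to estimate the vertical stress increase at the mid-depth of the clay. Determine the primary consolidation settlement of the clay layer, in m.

S_c ≈ 0.0723 m

Mid-depth of clay below the ground surface: z = 1.3 + 8/2 = 5.3 m.
Total vertical stress at mid-clay: σ_v = 17.8×1.3 + 17.4×4 = 92.74 kPa.
Pore pressure: u = 9.81×(5.3 − 0.56) = 46.499 kPa.
Initial effective stress: σ'_0 = σ_v − u = 92.74 − 46.499 = 46.241 kPa.
Stress increase at mid-clay by the 2:1 spreading method:
Δσ ≈ qD²/(D+z)² = 148×2.5²/(2.5+5.3)² = 15.204 kPa
Final effective stress: σ'_f = 46.241 + 15.204 = 61.445 kPa.
σ'_f = 61.445 > σ'_p = 52.6 kPa, so the stress path crosses the preconsolidation pressure — recompression up to σ'_p, then virgin compression beyond:
S_c = H/(1+e₀)·[C_r·log₁₀(σ'_p/σ'_0) + C_c·log₁₀(σ'_f/σ'_p)]
    = 8/1.71 × [0.059×log₁₀(52.6/46.241) + 0.18×log₁₀(61.445/52.6)]
    = 4.6784 × [0.0033016 + 0.01215] = 0.07229 m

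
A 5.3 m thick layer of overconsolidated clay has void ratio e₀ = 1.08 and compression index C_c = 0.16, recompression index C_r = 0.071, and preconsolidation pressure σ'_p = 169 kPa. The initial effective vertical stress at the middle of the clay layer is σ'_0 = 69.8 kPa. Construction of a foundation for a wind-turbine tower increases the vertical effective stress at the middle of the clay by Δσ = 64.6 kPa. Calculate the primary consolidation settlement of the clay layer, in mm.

S_c ≈ 51.5 mm

Final effective stress: σ'_f = 69.8 + 64.6 = 134.4 kPa.
σ'_f = 134.4 ≤ σ'_p = 169 kPa, so the clay remains overconsolidated and only the recompression index applies:
S_c = C_r·H/(1+e₀)·log₁₀(σ'_f/σ'_0) = 0.071×5.3/2.08×log₁₀(134.4/69.8)
    = 0.18092 × 0.28454 = 0.05148 m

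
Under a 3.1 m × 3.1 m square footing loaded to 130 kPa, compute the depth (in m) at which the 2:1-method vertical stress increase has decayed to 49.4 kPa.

z ≈ 1.93 m

2:1 spreading — at depth z the loaded area has grown by z in each plan dimension:
qB²/(B+z)² = Δσ_z ⇒ z = B(√(q/Δσ_z) − 1) = 3.1×(√(130/49.4) − 1) = 1.929 m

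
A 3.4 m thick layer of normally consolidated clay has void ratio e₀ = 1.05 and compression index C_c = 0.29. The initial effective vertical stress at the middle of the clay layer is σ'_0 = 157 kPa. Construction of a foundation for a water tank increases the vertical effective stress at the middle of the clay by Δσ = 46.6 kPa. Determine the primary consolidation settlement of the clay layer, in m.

Final effective stress: σ'_f = σ'_0 + Δσ = 157 + 46.6 = 203.6 kPa.
Normally consolidated clay, so the full stress increment lies on the virgin compression line:
S_c = C_c·H/(1+e₀)·log₁₀(σ'_f/σ'_0) = 0.29×3.4/(1+1.05)×log₁₀(203.6/157)
    = 0.48098 × 0.11288 = 0.05429 m

S_c ≈ 0.0543 m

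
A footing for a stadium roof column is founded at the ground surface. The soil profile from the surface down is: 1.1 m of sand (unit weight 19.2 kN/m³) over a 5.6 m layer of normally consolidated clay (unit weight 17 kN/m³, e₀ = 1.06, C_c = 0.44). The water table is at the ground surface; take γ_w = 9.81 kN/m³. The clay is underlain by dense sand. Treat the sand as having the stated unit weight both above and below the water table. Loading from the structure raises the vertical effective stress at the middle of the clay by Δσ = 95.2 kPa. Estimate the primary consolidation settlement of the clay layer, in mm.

Mid-depth of clay below the ground surface: z = 1.1 + 5.6/2 = 3.9 m.
Total vertical stress at mid-clay: σ_v = 19.2×1.1 + 17×2.8 = 68.72 kPa.
Pore pressure: u = 9.81×(3.9 − 0) = 38.259 kPa.
Initial effective stress: σ'_0 = σ_v − u = 68.72 − 38.259 = 30.461 kPa.
Final effective stress: σ'_f = σ'_0 + Δσ = 30.461 + 95.2 = 125.66 kPa.
Normally consolidated clay, so the full stress increment lies on the virgin compression line:
S_c = C_c·H/(1+e₀)·log₁₀(σ'_f/σ'_0) = 0.44×5.6/(1+1.06)×log₁₀(125.66/30.461)
    = 1.1961 × 0.61545 = 0.7361 m

S_c ≈ 736 mm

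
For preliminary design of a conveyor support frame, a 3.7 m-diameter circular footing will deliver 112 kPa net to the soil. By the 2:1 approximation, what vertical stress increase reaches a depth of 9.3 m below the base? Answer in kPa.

Δσ_z ≈ 9.07 kPa

By the 2:1 method the load spreads at 1 horizontal : 2 vertical, so at depth z the loaded area has grown by z in each plan dimension:
Δσ ≈ qD²/(D+z)² = 112×3.7²/(3.7+9.3)² = 9.0727 kPa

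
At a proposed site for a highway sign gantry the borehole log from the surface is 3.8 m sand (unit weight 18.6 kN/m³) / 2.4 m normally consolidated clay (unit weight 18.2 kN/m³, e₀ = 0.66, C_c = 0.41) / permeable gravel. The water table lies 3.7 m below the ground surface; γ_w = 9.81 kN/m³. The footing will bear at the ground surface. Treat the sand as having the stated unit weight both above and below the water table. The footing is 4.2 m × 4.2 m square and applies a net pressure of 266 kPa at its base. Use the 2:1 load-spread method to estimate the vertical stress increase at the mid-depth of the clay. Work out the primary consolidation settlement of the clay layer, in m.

Mid-depth of clay below the ground surface: z = 3.8 + 2.4/2 = 5 m.
Total vertical stress at mid-clay: σ_v = 18.6×3.8 + 18.2×1.2 = 92.52 kPa.
Pore pressure: u = 9.81×(5 − 3.7) = 12.753 kPa.
Initial effective stress: σ'_0 = σ_v − u = 92.52 − 12.753 = 79.767 kPa.
Stress increase at mid-clay by the 2:1 spreading method:
Δσ = qBL/((B+z)(L+z)) = 266×4.2×4.2/((4.2+5)(4.2+5)) = 55.438 kPa
Final effective stress: σ'_f = σ'_0 + Δσ = 79.767 + 55.438 = 135.2 kPa.
Normally consolidated clay, so the full stress increment lies on the virgin compression line:
S_c = C_c·H/(1+e₀)·log₁₀(σ'_f/σ'_0) = 0.41×2.4/(1+0.66)×log₁₀(135.2/79.767)
    = 0.59277 × 0.22915 = 0.1358 m

S_c ≈ 0.136 m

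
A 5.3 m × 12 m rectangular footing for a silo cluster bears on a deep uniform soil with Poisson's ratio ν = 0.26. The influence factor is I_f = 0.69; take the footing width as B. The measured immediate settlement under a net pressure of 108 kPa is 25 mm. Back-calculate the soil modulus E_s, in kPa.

E_s ≈ 14700 kPa

S_e = q·B·(1−ν²)/E_s · I_f  ⇒  E_s = q·B·(1−ν²)·I_f / S_e.
E_s = 108 × 5.3 × 0.9324 × 0.69 / 0.025 = 14730 kPa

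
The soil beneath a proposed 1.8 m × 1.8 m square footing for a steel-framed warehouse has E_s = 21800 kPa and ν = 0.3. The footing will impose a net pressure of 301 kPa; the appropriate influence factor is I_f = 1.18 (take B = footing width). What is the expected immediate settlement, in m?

S_e ≈ 0.0267 m

Immediate (elastic) settlement: S_e = q·B·(1−ν²)/E_s · I_f.
S_e = 301 × 1.8 × (1 − 0.3²) / 21800 × 1.18
    = 301 × 1.8 × 0.91 / 21800 × 1.18
    = 0.02669 m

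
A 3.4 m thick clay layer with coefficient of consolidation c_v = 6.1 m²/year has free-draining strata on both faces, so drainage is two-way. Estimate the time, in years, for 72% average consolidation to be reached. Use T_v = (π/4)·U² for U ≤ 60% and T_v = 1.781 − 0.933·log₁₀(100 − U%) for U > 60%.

Drainage path length: H_d = H/2 = 1.7 m (double drainage).
U > 60%: T_v = 1.781 − 0.933·log₁₀(100 − 72) = 0.4308.
t = T_v·H_d²/c_v = 0.4308×1.7²/6.1 = 0.2041 years.

t ≈ 0.204 years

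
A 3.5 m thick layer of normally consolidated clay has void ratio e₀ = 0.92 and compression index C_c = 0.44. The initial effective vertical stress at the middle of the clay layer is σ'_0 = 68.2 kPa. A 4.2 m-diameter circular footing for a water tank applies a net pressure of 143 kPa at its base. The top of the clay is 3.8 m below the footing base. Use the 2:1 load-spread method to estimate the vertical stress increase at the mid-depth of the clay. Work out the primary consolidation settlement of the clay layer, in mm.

Mid-depth of clay below the footing base: z = 3.8 + 3.5/2 = 5.55 m.
Stress increase at mid-clay by the 2:1 spreading method:
Δσ ≈ qD²/(D+z)² = 143×4.2²/(4.2+5.55)² = 26.535 kPa
Final effective stress: σ'_f = σ'_0 + Δσ = 68.2 + 26.535 = 94.735 kPa.
Normally consolidated clay, so the full stress increment lies on the virgin compression line:
S_c = C_c·H/(1+e₀)·log₁₀(σ'_f/σ'_0) = 0.44×3.5/(1+0.92)×log₁₀(94.735/68.2)
    = 0.80208 × 0.14273 = 0.1145 m

S_c ≈ 114 mm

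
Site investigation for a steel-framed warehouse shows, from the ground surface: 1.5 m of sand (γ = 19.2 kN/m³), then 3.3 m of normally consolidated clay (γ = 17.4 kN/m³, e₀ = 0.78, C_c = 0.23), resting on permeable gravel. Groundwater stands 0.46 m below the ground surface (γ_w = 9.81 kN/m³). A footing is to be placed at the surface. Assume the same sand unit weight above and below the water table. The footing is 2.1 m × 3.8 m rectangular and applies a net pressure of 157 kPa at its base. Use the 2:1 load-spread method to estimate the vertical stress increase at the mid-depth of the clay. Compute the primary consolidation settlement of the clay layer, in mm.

S_c ≈ 138 mm

Mid-depth of clay below the ground surface: z = 1.5 + 3.3/2 = 3.15 m.
Total vertical stress at mid-clay: σ_v = 19.2×1.5 + 17.4×1.65 = 57.51 kPa.
Pore pressure: u = 9.81×(3.15 − 0.46) = 26.389 kPa.
Initial effective stress: σ'_0 = σ_v − u = 57.51 − 26.389 = 31.121 kPa.
Stress increase at mid-clay by the 2:1 spreading method:
Δσ = qBL/((B+z)(L+z)) = 157×2.1×3.8/((2.1+3.15)(3.8+3.15)) = 34.337 kPa
Final effective stress: σ'_f = σ'_0 + Δσ = 31.121 + 34.337 = 65.458 kPa.
Normally consolidated clay, so the full stress increment lies on the virgin compression line:
S_c = C_c·H/(1+e₀)·log₁₀(σ'_f/σ'_0) = 0.23×3.3/(1+0.78)×log₁₀(65.458/31.121)
    = 0.4264 × 0.32291 = 0.1377 m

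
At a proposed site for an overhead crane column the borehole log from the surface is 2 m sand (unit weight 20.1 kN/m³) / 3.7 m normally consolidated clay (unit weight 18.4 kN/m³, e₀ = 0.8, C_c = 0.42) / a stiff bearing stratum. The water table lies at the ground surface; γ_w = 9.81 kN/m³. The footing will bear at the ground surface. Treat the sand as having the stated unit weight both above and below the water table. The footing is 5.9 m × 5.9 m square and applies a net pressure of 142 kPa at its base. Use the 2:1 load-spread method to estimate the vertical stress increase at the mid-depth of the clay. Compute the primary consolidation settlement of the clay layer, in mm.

S_c ≈ 332 mm

Mid-depth of clay below the ground surface: z = 2 + 3.7/2 = 3.85 m.
Total vertical stress at mid-clay: σ_v = 20.1×2 + 18.4×1.85 = 74.24 kPa.
Pore pressure: u = 9.81×(3.85 − 0) = 37.769 kPa.
Initial effective stress: σ'_0 = σ_v − u = 74.24 − 37.769 = 36.471 kPa.
Stress increase at mid-clay by the 2:1 spreading method:
Δσ = qBL/((B+z)(L+z)) = 142×5.9×5.9/((5.9+3.85)(5.9+3.85)) = 51.998 kPa
Final effective stress: σ'_f = σ'_0 + Δσ = 36.471 + 51.998 = 88.469 kPa.
Normally consolidated clay, so the full stress increment lies on the virgin compression line:
S_c = C_c·H/(1+e₀)·log₁₀(σ'_f/σ'_0) = 0.42×3.7/(1+0.8)×log₁₀(88.469/36.471)
    = 0.86333 × 0.38484 = 0.3322 m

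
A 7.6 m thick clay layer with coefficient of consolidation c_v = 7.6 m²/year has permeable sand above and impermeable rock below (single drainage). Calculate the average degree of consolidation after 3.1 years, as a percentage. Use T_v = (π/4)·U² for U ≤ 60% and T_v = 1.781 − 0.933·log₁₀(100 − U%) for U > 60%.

U ≈ 70.4 %

Drainage path length: H_d = H = 7.6 m (single drainage).
T_v = c_v·t/H_d² = 7.6×3.1/7.6² = 0.40789.
T_v = 0.40789 corresponds to the U > 60% branch:
U = 1 − 10^((1.781 − T_v)/0.933)/100 = 0.7037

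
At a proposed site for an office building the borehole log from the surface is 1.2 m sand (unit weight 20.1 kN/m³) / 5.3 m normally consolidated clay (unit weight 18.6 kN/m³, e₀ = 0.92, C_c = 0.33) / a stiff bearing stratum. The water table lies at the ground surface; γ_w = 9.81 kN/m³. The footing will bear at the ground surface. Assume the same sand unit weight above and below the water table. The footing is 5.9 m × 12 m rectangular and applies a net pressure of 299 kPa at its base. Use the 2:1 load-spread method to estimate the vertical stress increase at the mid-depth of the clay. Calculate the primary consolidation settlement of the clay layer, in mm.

S_c ≈ 624 mm

Mid-depth of clay below the ground surface: z = 1.2 + 5.3/2 = 3.85 m.
Total vertical stress at mid-clay: σ_v = 20.1×1.2 + 18.6×2.65 = 73.41 kPa.
Pore pressure: u = 9.81×(3.85 − 0) = 37.769 kPa.
Initial effective stress: σ'_0 = σ_v − u = 73.41 − 37.769 = 35.641 kPa.
Stress increase at mid-clay by the 2:1 spreading method:
Δσ = qBL/((B+z)(L+z)) = 299×5.9×12/((5.9+3.85)(12+3.85)) = 136.98 kPa
Final effective stress: σ'_f = σ'_0 + Δσ = 35.641 + 136.98 = 172.62 kPa.
Normally consolidated clay, so the full stress increment lies on the virgin compression line:
S_c = C_c·H/(1+e₀)·log₁₀(σ'_f/σ'_0) = 0.33×5.3/(1+0.92)×log₁₀(172.62/35.641)
    = 0.91094 × 0.68514 = 0.6241 m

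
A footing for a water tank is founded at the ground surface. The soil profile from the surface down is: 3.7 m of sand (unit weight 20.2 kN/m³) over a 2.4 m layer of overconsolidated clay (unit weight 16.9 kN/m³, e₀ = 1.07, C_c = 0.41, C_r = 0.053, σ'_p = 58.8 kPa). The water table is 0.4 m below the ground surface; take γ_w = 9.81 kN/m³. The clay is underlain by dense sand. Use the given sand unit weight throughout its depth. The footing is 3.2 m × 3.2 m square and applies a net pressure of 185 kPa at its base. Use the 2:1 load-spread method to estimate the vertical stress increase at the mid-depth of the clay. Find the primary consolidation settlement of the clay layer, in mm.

S_c ≈ 66.8 mm

Mid-depth of clay below the ground surface: z = 3.7 + 2.4/2 = 4.9 m.
Total vertical stress at mid-clay: σ_v = 20.2×3.7 + 16.9×1.2 = 95.02 kPa.
Pore pressure: u = 9.81×(4.9 − 0.4) = 44.145 kPa.
Initial effective stress: σ'_0 = σ_v − u = 95.02 − 44.145 = 50.875 kPa.
Stress increase at mid-clay by the 2:1 spreading method:
Δσ = qBL/((B+z)(L+z)) = 185×3.2×3.2/((3.2+4.9)(3.2+4.9)) = 28.874 kPa
Final effective stress: σ'_f = 50.875 + 28.874 = 79.749 kPa.
σ'_f = 79.749 > σ'_p = 58.8 kPa, so the stress path crosses the preconsolidation pressure — recompression up to σ'_p, then virgin compression beyond:
S_c = H/(1+e₀)·[C_r·log₁₀(σ'_p/σ'_0) + C_c·log₁₀(σ'_f/σ'_p)]
    = 2.4/2.07 × [0.053×log₁₀(58.8/50.875) + 0.41×log₁₀(79.749/58.8)]
    = 1.1594 × [0.0033323 + 0.054263] = 0.06678 m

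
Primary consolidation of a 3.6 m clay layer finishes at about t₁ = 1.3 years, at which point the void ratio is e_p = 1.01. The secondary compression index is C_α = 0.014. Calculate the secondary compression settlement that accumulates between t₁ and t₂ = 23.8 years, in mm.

Secondary compression: S_s = C_α·H/(1+e_p)·log₁₀(t₂/t₁)
S_s = 0.014×3.6/(1+1.01)×log₁₀(23.8/1.3)
    = 0.02507 × 1.263 = 0.03166 m

S_s ≈ 31.7 mm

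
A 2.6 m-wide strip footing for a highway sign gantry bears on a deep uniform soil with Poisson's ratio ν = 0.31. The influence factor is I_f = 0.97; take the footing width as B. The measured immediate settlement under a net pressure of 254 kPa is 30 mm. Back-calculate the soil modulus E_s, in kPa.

S_e = q·B·(1−ν²)/E_s · I_f  ⇒  E_s = q·B·(1−ν²)·I_f / S_e.
E_s = 254 × 2.6 × 0.9039 × 0.97 / 0.03 = 19300 kPa

E_s ≈ 19300 kPa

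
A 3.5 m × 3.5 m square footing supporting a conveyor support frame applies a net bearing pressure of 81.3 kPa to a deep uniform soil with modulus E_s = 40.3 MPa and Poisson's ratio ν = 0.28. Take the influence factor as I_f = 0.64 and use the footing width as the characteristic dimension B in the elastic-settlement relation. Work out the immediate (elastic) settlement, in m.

Immediate (elastic) settlement: S_e = q·B·(1−ν²)/E_s · I_f.
E_s = 40.3 MPa = 40300 kPa.
S_e = 81.3 × 3.5 × (1 − 0.28²) / 40300 × 0.64
    = 81.3 × 3.5 × 0.9216 / 40300 × 0.64
    = 0.004165 m

S_e ≈ 0.00416 m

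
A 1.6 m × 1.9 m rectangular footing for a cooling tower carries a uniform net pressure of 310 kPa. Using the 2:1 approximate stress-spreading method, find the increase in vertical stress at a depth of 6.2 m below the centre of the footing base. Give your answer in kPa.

By the 2:1 method the load spreads at 1 horizontal : 2 vertical, so at depth z the loaded area has grown by z in each plan dimension:
Δσ = qBL/((B+z)(L+z)) = 310×1.6×1.9/((1.6+6.2)(1.9+6.2)) = 14.916 kPa

Δσ_z ≈ 14.9 kPa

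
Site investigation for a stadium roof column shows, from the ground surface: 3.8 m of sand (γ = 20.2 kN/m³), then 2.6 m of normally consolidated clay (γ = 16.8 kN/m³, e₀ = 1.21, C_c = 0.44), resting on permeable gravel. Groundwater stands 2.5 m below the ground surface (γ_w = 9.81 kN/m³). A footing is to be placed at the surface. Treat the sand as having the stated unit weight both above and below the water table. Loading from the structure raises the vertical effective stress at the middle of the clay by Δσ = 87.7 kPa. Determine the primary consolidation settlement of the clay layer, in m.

Mid-depth of clay below the ground surface: z = 3.8 + 2.6/2 = 5.1 m.
Total vertical stress at mid-clay: σ_v = 20.2×3.8 + 16.8×1.3 = 98.6 kPa.
Pore pressure: u = 9.81×(5.1 − 2.5) = 25.506 kPa.
Initial effective stress: σ'_0 = σ_v − u = 98.6 − 25.506 = 73.094 kPa.
Final effective stress: σ'_f = σ'_0 + Δσ = 73.094 + 87.7 = 160.79 kPa.
Normally consolidated clay, so the full stress increment lies on the virgin compression line:
S_c = C_c·H/(1+e₀)·log₁₀(σ'_f/σ'_0) = 0.44×2.6/(1+1.21)×log₁₀(160.79/73.094)
    = 0.51765 × 0.34238 = 0.1772 m

S_c ≈ 0.177 m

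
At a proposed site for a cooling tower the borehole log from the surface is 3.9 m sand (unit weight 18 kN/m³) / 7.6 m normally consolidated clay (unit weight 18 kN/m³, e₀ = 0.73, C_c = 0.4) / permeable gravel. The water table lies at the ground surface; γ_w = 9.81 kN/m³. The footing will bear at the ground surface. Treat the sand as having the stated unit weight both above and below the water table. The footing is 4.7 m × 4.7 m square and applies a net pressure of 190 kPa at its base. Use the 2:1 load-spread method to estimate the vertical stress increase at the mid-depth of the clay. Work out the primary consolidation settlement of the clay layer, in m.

S_c ≈ 0.274 m

Mid-depth of clay below the ground surface: z = 3.9 + 7.6/2 = 7.7 m.
Total vertical stress at mid-clay: σ_v = 18×3.9 + 18×3.8 = 138.6 kPa.
Pore pressure: u = 9.81×(7.7 − 0) = 75.537 kPa.
Initial effective stress: σ'_0 = σ_v − u = 138.6 − 75.537 = 63.063 kPa.
Stress increase at mid-clay by the 2:1 spreading method:
Δσ = qBL/((B+z)(L+z)) = 190×4.7×4.7/((4.7+7.7)(4.7+7.7)) = 27.296 kPa
Final effective stress: σ'_f = σ'_0 + Δσ = 63.063 + 27.296 = 90.359 kPa.
Normally consolidated clay, so the full stress increment lies on the virgin compression line:
S_c = C_c·H/(1+e₀)·log₁₀(σ'_f/σ'_0) = 0.4×7.6/(1+0.73)×log₁₀(90.359/63.063)
    = 1.7572 × 0.1562 = 0.2745 m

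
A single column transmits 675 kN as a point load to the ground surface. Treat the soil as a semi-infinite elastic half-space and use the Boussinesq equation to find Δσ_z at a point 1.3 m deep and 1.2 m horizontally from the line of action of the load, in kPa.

Boussinesq vertical stress below a point load on an elastic half-space:
Δσ_z = 3P/(2πz²) · [1 + (r/z)²]^(−5/2)
r/z = 1.2/1.3 = 0.92308; [1+(r/z)²]^(−5/2) = 0.21422.
Δσ_z = 3×675/(2π×1.3²) × 0.21422 = 190.7 × 0.21422 = 40.85 kPa

Δσ_z ≈ 40.9 kPa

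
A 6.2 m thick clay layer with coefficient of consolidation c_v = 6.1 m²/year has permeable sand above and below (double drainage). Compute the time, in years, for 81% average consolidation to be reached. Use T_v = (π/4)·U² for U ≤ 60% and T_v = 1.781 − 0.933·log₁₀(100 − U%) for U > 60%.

Drainage path length: H_d = H/2 = 3.1 m (double drainage).
U > 60%: T_v = 1.781 − 0.933·log₁₀(100 − 81) = 0.58792.
t = T_v·H_d²/c_v = 0.58792×3.1²/6.1 = 0.9262 years.

t ≈ 0.926 years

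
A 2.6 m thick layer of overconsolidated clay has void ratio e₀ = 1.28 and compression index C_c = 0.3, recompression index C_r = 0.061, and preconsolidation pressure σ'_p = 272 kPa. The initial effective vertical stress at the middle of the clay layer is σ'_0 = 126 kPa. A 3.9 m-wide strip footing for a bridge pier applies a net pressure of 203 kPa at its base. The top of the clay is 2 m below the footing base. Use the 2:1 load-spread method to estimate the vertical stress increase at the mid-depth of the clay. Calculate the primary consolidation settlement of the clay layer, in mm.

Mid-depth of clay below the footing base: z = 2 + 2.6/2 = 3.3 m.
Stress increase at mid-clay by the 2:1 spreading method:
Δσ = qB/(B+z) = 203×3.9/(3.9+3.3) = 109.96 kPa
Final effective stress: σ'_f = 126 + 109.96 = 235.96 kPa.
σ'_f = 235.96 ≤ σ'_p = 272 kPa, so the clay remains overconsolidated and only the recompression index applies:
S_c = C_r·H/(1+e₀)·log₁₀(σ'_f/σ'_0) = 0.061×2.6/2.28×log₁₀(235.96/126)
    = 0.069564 × 0.27247 = 0.01895 m

S_c ≈ 19 mm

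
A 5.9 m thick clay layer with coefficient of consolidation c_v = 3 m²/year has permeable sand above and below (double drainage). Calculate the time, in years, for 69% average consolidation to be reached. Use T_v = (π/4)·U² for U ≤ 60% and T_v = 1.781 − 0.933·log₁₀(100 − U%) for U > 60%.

Drainage path length: H_d = H/2 = 2.95 m (double drainage).
U > 60%: T_v = 1.781 − 0.933·log₁₀(100 − 69) = 0.38956.
t = T_v·H_d²/c_v = 0.38956×2.95²/3 = 1.13 years.

t ≈ 1.13 years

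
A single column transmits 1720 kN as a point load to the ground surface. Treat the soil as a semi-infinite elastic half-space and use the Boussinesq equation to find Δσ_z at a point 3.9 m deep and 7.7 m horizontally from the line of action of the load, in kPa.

Boussinesq vertical stress below a point load on an elastic half-space:
Δσ_z = 3P/(2πz²) · [1 + (r/z)²]^(−5/2)
r/z = 7.7/3.9 = 1.9744; [1+(r/z)²]^(−5/2) = 0.018834.
Δσ_z = 3×1720/(2π×3.9²) × 0.018834 = 53.993 × 0.018834 = 1.017 kPa

Δσ_z ≈ 1.02 kPa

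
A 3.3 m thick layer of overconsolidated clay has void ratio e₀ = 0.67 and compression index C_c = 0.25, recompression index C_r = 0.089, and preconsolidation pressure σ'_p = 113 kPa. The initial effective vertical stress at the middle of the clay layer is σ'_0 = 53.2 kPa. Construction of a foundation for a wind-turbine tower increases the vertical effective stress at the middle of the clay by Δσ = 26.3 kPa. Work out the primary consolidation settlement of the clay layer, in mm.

S_c ≈ 30.7 mm

Final effective stress: σ'_f = 53.2 + 26.3 = 79.5 kPa.
σ'_f = 79.5 ≤ σ'_p = 113 kPa, so the clay remains overconsolidated and only the recompression index applies:
S_c = C_r·H/(1+e₀)·log₁₀(σ'_f/σ'_0) = 0.089×3.3/1.67×log₁₀(79.5/53.2)
    = 0.17586 × 0.17446 = 0.03068 m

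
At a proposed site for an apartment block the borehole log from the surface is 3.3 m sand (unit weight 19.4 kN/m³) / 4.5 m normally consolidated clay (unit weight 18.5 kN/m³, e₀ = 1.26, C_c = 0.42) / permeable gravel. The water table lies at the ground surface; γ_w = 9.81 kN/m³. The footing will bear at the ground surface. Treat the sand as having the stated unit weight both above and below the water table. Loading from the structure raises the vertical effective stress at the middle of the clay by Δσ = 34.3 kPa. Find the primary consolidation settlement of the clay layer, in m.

Mid-depth of clay below the ground surface: z = 3.3 + 4.5/2 = 5.55 m.
Total vertical stress at mid-clay: σ_v = 19.4×3.3 + 18.5×2.25 = 105.64 kPa.
Pore pressure: u = 9.81×(5.55 − 0) = 54.446 kPa.
Initial effective stress: σ'_0 = σ_v − u = 105.64 − 54.446 = 51.194 kPa.
Final effective stress: σ'_f = σ'_0 + Δσ = 51.194 + 34.3 = 85.494 kPa.
Normally consolidated clay, so the full stress increment lies on the virgin compression line:
S_c = C_c·H/(1+e₀)·log₁₀(σ'_f/σ'_0) = 0.42×4.5/(1+1.26)×log₁₀(85.494/51.194)
    = 0.83628 × 0.22272 = 0.1863 m

S_c ≈ 0.186 m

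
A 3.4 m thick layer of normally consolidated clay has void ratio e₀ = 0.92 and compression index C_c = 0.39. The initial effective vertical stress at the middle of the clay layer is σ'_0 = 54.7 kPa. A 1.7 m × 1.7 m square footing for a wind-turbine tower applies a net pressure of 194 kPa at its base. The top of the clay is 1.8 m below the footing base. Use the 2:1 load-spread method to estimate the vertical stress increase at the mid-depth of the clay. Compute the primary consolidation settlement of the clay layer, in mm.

Mid-depth of clay below the footing base: z = 1.8 + 3.4/2 = 3.5 m.
Stress increase at mid-clay by the 2:1 spreading method:
Δσ = qBL/((B+z)(L+z)) = 194×1.7×1.7/((1.7+3.5)(1.7+3.5)) = 20.734 kPa
Final effective stress: σ'_f = σ'_0 + Δσ = 54.7 + 20.734 = 75.434 kPa.
Normally consolidated clay, so the full stress increment lies on the virgin compression line:
S_c = C_c·H/(1+e₀)·log₁₀(σ'_f/σ'_0) = 0.39×3.4/(1+0.92)×log₁₀(75.434/54.7)
    = 0.69063 × 0.13958 = 0.0964 m

S_c ≈ 96.4 mm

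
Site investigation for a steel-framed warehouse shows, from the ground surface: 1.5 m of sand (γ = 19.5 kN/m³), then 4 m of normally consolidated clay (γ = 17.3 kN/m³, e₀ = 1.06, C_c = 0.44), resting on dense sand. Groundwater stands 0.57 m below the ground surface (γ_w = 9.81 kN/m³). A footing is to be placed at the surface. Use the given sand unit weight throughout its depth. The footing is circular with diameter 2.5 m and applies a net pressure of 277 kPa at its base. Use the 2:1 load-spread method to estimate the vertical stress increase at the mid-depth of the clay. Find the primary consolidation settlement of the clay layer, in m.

S_c ≈ 0.32 m

Mid-depth of clay below the ground surface: z = 1.5 + 4/2 = 3.5 m.
Total vertical stress at mid-clay: σ_v = 19.5×1.5 + 17.3×2 = 63.85 kPa.
Pore pressure: u = 9.81×(3.5 − 0.57) = 28.743 kPa.
Initial effective stress: σ'_0 = σ_v − u = 63.85 − 28.743 = 35.107 kPa.
Stress increase at mid-clay by the 2:1 spreading method:
Δσ ≈ qD²/(D+z)² = 277×2.5²/(2.5+3.5)² = 48.09 kPa
Final effective stress: σ'_f = σ'_0 + Δσ = 35.107 + 48.09 = 83.197 kPa.
Normally consolidated clay, so the full stress increment lies on the virgin compression line:
S_c = C_c·H/(1+e₀)·log₁₀(σ'_f/σ'_0) = 0.44×4/(1+1.06)×log₁₀(83.197/35.107)
    = 0.85437 × 0.37471 = 0.3201 m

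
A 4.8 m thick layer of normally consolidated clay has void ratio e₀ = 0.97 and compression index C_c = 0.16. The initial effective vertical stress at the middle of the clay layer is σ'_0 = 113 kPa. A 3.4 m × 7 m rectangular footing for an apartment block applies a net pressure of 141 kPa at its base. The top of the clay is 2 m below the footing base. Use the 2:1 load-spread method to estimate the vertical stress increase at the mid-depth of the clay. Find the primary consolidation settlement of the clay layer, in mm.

Mid-depth of clay below the footing base: z = 2 + 4.8/2 = 4.4 m.
Stress increase at mid-clay by the 2:1 spreading method:
Δσ = qBL/((B+z)(L+z)) = 141×3.4×7/((3.4+4.4)(7+4.4)) = 37.74 kPa
Final effective stress: σ'_f = σ'_0 + Δσ = 113 + 37.74 = 150.74 kPa.
Normally consolidated clay, so the full stress increment lies on the virgin compression line:
S_c = C_c·H/(1+e₀)·log₁₀(σ'_f/σ'_0) = 0.16×4.8/(1+0.97)×log₁₀(150.74/113)
    = 0.38985 × 0.12515 = 0.04879 m

S_c ≈ 48.8 mm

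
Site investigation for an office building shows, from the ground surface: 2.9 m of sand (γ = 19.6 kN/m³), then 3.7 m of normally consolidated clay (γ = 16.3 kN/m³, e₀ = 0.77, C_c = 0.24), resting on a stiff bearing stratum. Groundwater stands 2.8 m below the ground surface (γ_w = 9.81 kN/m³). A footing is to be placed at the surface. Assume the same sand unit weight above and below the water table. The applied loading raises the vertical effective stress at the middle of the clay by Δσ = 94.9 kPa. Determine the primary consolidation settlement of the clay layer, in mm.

Mid-depth of clay below the ground surface: z = 2.9 + 3.7/2 = 4.75 m.
Total vertical stress at mid-clay: σ_v = 19.6×2.9 + 16.3×1.85 = 86.995 kPa.
Pore pressure: u = 9.81×(4.75 − 2.8) = 19.13 kPa.
Initial effective stress: σ'_0 = σ_v − u = 86.995 − 19.13 = 67.865 kPa.
Final effective stress: σ'_f = σ'_0 + Δσ = 67.865 + 94.9 = 162.76 kPa.
Normally consolidated clay, so the full stress increment lies on the virgin compression line:
S_c = C_c·H/(1+e₀)·log₁₀(σ'_f/σ'_0) = 0.24×3.7/(1+0.77)×log₁₀(162.76/67.865)
    = 0.50169 × 0.3799 = 0.1906 m

S_c ≈ 191 mm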